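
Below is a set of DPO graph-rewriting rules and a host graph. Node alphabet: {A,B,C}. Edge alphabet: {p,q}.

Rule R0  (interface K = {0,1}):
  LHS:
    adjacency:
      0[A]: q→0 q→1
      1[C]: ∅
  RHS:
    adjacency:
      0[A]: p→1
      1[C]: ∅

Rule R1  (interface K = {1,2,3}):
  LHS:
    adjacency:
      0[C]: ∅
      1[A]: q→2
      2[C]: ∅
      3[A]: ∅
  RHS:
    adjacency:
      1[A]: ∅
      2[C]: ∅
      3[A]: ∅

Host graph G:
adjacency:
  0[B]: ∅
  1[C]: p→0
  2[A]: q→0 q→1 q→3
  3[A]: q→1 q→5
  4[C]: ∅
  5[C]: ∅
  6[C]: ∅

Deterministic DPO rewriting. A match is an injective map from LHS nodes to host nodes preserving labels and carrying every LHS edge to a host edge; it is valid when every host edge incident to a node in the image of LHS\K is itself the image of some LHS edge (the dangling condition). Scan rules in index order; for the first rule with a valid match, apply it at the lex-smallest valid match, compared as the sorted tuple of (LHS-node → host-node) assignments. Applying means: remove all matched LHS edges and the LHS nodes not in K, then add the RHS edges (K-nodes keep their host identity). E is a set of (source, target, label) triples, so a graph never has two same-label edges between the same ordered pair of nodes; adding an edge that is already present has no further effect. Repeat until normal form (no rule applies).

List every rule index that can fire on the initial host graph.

R0: no valid match — LHS pattern not found
R1: 6 valid matches — {0↦4, 1↦2, 2↦1, 3↦3}, {0↦4, 1↦3, 2↦1, 3↦2}, {0↦4, 1↦3, 2↦5, 3↦2} (+3 more)

Answer: [R1]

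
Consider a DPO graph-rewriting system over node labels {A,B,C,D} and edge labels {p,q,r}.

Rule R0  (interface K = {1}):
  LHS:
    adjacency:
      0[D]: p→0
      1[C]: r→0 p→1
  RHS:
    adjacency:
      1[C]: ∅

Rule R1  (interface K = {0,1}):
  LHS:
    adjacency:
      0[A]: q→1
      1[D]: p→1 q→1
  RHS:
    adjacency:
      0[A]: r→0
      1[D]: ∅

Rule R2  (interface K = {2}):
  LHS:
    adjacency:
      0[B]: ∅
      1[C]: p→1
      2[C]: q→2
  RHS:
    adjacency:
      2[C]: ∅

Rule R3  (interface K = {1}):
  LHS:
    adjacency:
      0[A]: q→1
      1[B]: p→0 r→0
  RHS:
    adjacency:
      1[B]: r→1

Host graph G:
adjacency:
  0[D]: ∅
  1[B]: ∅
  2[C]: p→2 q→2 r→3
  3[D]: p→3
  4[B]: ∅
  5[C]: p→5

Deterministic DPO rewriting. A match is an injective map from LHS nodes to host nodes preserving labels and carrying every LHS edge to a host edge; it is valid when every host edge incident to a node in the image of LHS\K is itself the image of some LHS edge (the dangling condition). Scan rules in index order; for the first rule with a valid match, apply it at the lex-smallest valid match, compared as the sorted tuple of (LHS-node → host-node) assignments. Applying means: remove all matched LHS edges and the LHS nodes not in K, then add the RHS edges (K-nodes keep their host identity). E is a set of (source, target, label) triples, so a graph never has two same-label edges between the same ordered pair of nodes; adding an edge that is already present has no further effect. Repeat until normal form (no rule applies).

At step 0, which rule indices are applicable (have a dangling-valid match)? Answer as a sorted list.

Answer: [R0,R2]

Rewrite trace:
R0: 1 valid match — {0↦3, 1↦2}
R1: no valid match — LHS pattern not found
R2: 2 valid matches — {0↦1, 1↦5, 2↦2}, {0↦4, 1↦5, 2↦2}
R3: no valid match — LHS pattern not found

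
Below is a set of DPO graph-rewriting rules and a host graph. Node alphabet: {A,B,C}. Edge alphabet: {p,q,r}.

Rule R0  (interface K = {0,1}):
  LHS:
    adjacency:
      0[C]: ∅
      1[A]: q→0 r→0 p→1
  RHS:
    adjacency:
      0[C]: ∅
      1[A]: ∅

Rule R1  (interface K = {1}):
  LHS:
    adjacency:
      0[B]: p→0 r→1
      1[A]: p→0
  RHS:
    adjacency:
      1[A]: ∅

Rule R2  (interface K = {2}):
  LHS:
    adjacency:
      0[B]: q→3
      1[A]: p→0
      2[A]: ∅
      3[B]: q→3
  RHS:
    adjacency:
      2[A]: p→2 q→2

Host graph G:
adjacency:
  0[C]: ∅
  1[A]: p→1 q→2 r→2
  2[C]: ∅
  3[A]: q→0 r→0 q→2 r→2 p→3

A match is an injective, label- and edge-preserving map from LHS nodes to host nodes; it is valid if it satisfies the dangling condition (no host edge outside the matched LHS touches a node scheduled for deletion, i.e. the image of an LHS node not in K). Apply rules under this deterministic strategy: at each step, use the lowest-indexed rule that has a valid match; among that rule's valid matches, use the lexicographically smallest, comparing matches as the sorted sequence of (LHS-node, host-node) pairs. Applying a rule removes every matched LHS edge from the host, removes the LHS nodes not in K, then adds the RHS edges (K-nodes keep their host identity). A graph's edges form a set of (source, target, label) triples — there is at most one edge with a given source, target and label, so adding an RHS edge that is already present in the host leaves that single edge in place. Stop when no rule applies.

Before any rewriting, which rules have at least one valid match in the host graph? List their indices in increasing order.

Answer: [R0]

Rewrite trace:
R0: 3 valid matches — {0↦0, 1↦3}, {0↦2, 1↦1}, {0↦2, 1↦3}
R1: no valid match — LHS pattern not found
R2: no valid match — LHS pattern not found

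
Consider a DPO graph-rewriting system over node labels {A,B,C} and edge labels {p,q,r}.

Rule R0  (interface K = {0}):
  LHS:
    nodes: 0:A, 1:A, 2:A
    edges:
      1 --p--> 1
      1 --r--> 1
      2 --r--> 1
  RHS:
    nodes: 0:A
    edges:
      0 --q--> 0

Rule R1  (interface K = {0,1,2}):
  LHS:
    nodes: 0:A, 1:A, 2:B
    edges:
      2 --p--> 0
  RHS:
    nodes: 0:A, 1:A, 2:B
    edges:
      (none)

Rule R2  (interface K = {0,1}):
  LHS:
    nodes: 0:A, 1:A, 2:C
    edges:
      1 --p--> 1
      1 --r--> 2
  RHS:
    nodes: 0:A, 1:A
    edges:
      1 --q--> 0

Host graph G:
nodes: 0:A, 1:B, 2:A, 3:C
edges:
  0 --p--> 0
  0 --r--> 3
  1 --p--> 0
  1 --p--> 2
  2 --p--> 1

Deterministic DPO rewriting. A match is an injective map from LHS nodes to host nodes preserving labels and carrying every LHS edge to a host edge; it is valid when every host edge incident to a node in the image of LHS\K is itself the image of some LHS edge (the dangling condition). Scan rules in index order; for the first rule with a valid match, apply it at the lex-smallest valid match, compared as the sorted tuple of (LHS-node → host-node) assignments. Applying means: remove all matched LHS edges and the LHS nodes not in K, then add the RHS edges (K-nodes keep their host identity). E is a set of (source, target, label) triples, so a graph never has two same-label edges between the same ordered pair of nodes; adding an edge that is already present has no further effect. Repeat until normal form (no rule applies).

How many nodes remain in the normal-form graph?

Answer: 3

Derivation:
start.  V:4 E:5  edges: 0-p->0 0-r->3 1-p->0 1-p->2 2-p->1
1. fire R1 via {0↦0, 1↦2, 2↦1}  →  V:4 E:4  edges: 0-p->0 0-r->3 1-p->2 2-p->1
2. fire R1 via {0↦2, 1↦0, 2↦1}  →  V:4 E:3  edges: 0-p->0 0-r->3 2-p->1
3. fire R2 via {0↦2, 1↦0, 2↦3}  →  V:3 E:2  edges: 0-q->2 2-p->1
halt: no rule applies after step 3
NF nodes: {0:A, 1:B, 2:A}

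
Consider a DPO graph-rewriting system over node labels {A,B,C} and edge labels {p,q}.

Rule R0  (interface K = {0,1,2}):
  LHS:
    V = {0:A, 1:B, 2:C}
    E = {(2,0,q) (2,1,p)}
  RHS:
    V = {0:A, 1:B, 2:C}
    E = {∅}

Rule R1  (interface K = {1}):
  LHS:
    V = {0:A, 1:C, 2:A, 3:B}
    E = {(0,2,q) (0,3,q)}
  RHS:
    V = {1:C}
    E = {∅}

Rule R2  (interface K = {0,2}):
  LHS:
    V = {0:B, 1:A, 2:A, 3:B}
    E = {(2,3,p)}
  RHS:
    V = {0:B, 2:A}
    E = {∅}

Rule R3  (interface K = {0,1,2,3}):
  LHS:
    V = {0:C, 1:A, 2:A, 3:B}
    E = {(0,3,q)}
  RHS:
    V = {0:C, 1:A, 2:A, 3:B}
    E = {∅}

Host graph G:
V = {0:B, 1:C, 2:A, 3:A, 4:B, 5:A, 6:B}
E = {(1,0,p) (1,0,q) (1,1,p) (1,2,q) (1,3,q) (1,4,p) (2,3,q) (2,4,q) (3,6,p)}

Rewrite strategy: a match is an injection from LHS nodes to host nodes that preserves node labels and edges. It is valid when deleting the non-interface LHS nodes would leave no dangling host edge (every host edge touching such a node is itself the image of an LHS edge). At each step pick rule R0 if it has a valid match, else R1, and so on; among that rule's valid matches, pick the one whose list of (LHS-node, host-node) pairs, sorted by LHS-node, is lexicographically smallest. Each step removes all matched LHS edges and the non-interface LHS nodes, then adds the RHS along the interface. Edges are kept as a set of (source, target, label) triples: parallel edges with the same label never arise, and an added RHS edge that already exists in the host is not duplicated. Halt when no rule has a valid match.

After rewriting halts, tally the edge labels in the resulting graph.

Answer: p:1 q:1

Derivation:
initial: |V|=7 |E|=9  E = 1-p->0 1-q->0 1-p->1 1-q->2 1-q->3 1-p->4 2-q->3 2-q->4 3-p->6
step 1: apply R0 at {0↦2, 1↦0, 2↦1}  → |V|=7 |E|=7  E = 1-q->0 1-p->1 1-q->3 1-p->4 2-q->3 2-q->4 3-p->6
step 2: apply R0 at {0↦3, 1↦4, 2↦1}  → |V|=7 |E|=5  E = 1-q->0 1-p->1 2-q->3 2-q->4 3-p->6
step 3: apply R2 at {0↦0, 1↦5, 2↦3, 3↦6}  → |V|=5 |E|=4  E = 1-q->0 1-p->1 2-q->3 2-q->4
step 4: apply R1 at {0↦2, 1↦1, 2↦3, 3↦4}  → |V|=2 |E|=2  E = 1-q->0 1-p->1
normal form: no rule applies after step 4
NF edges: [(1, 0, 'q'), (1, 1, 'p')]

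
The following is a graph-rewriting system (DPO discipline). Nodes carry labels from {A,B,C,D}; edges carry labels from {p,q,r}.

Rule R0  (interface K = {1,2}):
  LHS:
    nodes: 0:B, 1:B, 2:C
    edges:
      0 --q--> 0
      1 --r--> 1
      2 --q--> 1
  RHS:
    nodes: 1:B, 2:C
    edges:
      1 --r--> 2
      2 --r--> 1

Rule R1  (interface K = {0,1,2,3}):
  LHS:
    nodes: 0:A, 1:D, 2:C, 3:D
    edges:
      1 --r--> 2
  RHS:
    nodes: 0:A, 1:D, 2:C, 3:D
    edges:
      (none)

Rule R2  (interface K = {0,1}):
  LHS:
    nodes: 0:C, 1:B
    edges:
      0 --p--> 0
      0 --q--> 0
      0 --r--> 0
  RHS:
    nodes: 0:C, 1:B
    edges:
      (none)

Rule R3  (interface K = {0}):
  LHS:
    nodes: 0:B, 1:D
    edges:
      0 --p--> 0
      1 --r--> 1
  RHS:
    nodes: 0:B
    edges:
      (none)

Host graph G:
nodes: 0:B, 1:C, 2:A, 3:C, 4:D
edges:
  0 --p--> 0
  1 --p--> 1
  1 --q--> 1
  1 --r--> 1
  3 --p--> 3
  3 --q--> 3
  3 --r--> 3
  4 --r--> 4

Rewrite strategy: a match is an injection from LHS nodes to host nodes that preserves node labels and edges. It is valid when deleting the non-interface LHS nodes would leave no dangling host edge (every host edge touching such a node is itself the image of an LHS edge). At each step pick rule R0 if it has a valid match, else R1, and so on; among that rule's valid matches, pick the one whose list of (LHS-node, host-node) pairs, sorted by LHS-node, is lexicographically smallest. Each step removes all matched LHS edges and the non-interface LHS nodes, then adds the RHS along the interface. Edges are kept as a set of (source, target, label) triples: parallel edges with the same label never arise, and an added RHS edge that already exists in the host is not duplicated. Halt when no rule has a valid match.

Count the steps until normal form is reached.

[0] host  ⇒  5 nodes, 8 edges  {0-p->0 1-p->1 1-q->1 1-r->1 3-p->3 3-q->3 3-r->3 4-r->4}
[1] R2 @ {0↦1, 1↦0}  ⇒  5 nodes, 5 edges  {0-p->0 3-p->3 3-q->3 3-r->3 4-r->4}
[2] R2 @ {0↦3, 1↦0}  ⇒  5 nodes, 2 edges  {0-p->0 4-r->4}
[3] R3 @ {0↦0, 1↦4}  ⇒  4 nodes, 0 edges  {∅}
final graph: no rule applies after step 3

Answer: 3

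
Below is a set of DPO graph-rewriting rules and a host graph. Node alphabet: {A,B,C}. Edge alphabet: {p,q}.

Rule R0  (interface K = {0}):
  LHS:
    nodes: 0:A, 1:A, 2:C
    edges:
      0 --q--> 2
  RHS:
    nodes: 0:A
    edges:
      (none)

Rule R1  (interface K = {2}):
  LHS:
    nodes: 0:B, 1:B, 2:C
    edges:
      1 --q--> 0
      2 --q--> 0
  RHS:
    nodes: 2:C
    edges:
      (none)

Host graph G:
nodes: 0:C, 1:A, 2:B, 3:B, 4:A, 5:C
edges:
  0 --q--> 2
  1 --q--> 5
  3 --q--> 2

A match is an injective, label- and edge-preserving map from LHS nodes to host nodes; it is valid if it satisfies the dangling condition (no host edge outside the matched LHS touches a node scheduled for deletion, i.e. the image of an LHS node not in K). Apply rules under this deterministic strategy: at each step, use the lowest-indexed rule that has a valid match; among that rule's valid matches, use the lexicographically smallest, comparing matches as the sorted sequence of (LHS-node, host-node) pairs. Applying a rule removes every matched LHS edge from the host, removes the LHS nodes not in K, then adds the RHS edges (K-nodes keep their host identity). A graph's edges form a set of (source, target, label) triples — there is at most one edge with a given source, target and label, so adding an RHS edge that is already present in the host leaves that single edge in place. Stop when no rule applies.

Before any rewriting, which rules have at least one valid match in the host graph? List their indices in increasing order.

R0: 1 valid match — {0↦1, 1↦4, 2↦5}
R1: 1 valid match — {0↦2, 1↦3, 2↦0}

Answer: [R0,R1]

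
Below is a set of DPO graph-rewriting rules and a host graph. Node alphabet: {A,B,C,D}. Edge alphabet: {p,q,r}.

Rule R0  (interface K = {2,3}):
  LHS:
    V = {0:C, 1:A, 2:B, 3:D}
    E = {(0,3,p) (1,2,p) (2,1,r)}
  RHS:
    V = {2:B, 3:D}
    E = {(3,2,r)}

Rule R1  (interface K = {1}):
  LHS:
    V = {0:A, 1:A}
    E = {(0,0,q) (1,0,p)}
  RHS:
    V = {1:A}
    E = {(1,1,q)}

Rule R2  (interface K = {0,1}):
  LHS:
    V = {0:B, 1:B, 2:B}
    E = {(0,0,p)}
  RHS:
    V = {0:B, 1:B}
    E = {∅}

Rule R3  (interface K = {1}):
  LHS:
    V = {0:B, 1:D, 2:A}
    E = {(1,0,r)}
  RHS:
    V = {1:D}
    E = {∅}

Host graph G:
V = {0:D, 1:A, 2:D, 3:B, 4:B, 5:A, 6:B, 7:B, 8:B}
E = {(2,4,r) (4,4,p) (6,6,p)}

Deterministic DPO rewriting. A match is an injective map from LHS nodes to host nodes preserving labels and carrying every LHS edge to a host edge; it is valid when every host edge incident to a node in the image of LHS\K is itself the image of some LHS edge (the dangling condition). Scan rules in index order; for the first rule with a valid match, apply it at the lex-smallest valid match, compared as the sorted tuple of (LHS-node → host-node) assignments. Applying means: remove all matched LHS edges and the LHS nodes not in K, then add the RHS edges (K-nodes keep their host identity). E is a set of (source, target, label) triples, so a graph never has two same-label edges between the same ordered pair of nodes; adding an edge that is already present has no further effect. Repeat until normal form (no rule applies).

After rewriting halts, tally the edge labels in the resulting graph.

Answer: (no edges)

Rewrite trace:
[0] host  ⇒  9 nodes, 3 edges  {2-r->4 4-p->4 6-p->6}
[1] R2 @ {0↦4, 1↦3, 2↦7}  ⇒  8 nodes, 2 edges  {2-r->4 6-p->6}
[2] R2 @ {0↦6, 1↦3, 2↦8}  ⇒  7 nodes, 1 edges  {2-r->4}
[3] R3 @ {0↦4, 1↦2, 2↦1}  ⇒  5 nodes, 0 edges  {∅}
normal form: no rule applies after step 3
NF edges: []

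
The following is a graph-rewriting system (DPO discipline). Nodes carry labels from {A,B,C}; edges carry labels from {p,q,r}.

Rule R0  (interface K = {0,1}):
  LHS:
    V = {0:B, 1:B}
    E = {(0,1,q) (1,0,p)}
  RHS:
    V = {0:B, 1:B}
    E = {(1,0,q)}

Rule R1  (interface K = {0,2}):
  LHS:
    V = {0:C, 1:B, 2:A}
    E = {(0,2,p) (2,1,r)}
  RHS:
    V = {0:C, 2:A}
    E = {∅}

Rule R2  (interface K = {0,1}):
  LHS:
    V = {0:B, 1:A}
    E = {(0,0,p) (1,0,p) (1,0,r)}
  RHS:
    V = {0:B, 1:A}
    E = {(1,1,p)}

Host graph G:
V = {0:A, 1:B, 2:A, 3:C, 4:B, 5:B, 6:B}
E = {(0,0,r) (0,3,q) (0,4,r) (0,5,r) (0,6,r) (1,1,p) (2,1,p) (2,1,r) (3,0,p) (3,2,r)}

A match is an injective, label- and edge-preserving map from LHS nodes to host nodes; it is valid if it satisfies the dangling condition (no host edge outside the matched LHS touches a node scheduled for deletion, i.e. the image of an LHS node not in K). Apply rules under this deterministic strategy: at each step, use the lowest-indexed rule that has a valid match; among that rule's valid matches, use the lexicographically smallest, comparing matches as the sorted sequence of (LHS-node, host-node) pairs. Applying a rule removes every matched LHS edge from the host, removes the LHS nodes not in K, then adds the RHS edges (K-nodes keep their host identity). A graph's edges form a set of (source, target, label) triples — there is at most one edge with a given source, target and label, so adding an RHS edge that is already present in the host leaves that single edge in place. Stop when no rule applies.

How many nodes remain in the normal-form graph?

Answer: 6

Rewrite trace:
[0] host  ⇒  7 nodes, 10 edges  {0-r->0 0-q->3 0-r->4 0-r->5 0-r->6 1-p->1 2-p->1 2-r->1 3-p->0 3-r->2}
[1] R1 @ {0↦3, 1↦4, 2↦0}  ⇒  6 nodes, 8 edges  {0-r->0 0-q->3 0-r->5 0-r->6 1-p->1 2-p->1 2-r->1 3-r->2}
[2] R2 @ {0↦1, 1↦2}  ⇒  6 nodes, 6 edges  {0-r->0 0-q->3 0-r->5 0-r->6 2-p->2 3-r->2}
halt: no rule applies after step 2
NF nodes: {0:A, 1:B, 2:A, 3:C, 5:B, 6:B}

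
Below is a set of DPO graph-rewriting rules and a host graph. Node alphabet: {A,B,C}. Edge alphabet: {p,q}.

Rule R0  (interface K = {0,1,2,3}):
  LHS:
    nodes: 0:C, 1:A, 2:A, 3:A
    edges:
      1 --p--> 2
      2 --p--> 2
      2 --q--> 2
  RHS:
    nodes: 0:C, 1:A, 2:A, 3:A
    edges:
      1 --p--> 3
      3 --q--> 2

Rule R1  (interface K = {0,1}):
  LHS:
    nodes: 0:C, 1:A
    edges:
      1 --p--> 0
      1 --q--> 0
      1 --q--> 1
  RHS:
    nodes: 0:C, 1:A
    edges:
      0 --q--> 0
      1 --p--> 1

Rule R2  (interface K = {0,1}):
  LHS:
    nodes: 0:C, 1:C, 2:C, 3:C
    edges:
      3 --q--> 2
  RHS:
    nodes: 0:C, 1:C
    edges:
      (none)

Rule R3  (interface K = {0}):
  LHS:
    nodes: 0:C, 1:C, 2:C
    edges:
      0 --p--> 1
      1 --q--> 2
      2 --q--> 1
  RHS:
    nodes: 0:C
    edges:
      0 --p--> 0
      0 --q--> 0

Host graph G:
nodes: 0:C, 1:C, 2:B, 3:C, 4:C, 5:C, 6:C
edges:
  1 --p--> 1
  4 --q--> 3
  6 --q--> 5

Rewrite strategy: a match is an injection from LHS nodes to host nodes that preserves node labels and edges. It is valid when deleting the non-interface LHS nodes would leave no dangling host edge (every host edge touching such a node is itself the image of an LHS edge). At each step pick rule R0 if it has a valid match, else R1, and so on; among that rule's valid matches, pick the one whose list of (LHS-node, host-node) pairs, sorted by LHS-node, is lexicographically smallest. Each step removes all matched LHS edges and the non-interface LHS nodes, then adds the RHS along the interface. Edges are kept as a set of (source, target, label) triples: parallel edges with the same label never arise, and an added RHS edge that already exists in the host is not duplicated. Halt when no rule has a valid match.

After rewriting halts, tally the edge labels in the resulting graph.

Answer: p:1

Steps:
initial: |V|=7 |E|=3  E = 1-p->1 4-q->3 6-q->5
step 1: apply R2 at {0↦0, 1↦1, 2↦3, 3↦4}  → |V|=5 |E|=2  E = 1-p->1 6-q->5
step 2: apply R2 at {0↦0, 1↦1, 2↦5, 3↦6}  → |V|=3 |E|=1  E = 1-p->1
final graph: no rule applies after step 2
NF edges: [(1, 1, 'p')]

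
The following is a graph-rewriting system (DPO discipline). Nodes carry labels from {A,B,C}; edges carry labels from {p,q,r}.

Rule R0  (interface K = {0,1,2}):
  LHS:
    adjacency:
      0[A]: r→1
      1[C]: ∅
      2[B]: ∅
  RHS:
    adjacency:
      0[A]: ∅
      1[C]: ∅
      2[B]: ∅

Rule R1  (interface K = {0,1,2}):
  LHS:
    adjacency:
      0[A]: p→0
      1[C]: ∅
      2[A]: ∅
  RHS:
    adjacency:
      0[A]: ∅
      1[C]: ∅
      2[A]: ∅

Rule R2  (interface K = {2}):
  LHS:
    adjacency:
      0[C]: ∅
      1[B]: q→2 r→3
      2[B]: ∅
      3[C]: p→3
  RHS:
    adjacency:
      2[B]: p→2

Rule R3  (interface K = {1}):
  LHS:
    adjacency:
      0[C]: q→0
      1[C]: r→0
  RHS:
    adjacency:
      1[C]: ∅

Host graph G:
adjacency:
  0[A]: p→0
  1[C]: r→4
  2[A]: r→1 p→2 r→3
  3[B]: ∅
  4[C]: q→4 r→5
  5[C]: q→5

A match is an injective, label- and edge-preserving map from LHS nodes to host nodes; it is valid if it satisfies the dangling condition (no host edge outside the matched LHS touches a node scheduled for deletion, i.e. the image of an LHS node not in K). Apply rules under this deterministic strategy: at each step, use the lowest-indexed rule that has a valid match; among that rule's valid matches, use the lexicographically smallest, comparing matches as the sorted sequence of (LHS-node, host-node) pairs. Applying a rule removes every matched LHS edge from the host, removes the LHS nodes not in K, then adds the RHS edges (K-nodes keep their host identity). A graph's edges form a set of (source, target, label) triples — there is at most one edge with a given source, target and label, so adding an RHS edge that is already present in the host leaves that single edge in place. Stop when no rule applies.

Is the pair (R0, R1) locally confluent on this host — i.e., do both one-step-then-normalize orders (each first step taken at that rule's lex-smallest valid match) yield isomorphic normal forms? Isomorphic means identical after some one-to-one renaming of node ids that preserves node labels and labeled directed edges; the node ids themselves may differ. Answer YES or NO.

Answer: YES

Derivation:
branch R0-first: apply at {0↦2, 1↦1, 2↦3} → |E|=7, then 4 more step(s) → NF |V|=4 |E|=1 V={0:A, 1:C, 2:A, 3:B} E=2-r->3
branch R1-first: apply at {0↦0, 1↦1, 2↦2} → |E|=7, then 4 more step(s) → NF |V|=4 |E|=1 V={0:A, 1:C, 2:A, 3:B} E=2-r->3
graphs isomorphic (equal up to label-preserving node renaming)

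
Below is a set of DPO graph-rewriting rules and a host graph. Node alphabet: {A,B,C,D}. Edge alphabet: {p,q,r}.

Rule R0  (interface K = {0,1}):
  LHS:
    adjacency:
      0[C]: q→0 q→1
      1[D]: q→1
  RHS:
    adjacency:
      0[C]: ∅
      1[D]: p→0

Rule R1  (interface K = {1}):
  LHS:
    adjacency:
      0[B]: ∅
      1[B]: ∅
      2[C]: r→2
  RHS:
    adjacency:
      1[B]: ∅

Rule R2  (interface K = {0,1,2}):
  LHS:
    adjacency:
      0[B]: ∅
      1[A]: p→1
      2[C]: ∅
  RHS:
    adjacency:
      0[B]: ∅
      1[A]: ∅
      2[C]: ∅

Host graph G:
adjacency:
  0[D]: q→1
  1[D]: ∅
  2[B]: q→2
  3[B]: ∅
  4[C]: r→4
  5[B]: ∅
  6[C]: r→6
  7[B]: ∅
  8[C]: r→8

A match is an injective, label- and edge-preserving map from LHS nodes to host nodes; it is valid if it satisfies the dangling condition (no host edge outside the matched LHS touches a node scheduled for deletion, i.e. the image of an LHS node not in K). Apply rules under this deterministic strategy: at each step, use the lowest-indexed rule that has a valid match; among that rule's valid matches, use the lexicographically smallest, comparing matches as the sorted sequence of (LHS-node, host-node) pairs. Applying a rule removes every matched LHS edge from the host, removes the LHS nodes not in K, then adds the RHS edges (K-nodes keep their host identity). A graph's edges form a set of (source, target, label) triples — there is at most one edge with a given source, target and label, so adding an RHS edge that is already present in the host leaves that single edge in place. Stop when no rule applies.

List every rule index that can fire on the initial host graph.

R0: no valid match — LHS pattern not found
R1: 27 valid matches — {0↦3, 1↦2, 2↦4}, {0↦3, 1↦2, 2↦6}, {0↦3, 1↦2, 2↦8} (+24 more)
R2: no valid match — LHS pattern not found

Answer: [R1]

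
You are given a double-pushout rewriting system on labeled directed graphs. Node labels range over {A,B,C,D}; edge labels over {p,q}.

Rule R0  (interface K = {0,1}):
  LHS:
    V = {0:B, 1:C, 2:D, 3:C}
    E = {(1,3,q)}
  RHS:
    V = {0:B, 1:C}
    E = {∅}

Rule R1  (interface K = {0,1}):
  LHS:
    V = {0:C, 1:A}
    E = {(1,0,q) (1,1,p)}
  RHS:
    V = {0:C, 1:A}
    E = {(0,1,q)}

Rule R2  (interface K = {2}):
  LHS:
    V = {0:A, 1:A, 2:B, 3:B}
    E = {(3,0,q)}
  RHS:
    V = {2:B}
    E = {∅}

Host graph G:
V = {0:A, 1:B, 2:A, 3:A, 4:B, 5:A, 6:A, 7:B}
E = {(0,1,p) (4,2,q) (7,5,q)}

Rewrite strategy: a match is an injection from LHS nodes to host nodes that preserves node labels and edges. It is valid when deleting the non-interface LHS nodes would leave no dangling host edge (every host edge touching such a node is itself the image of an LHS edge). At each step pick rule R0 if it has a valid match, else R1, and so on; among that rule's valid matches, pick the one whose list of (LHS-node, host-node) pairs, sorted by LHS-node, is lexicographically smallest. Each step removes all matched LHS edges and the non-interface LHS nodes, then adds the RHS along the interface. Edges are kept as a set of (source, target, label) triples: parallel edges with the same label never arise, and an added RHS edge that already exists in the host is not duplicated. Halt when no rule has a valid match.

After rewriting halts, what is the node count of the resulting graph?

Answer: 2

Steps:
initial: |V|=8 |E|=3  E = 0-p->1 4-q->2 7-q->5
step 1: apply R2 at {0↦2, 1↦3, 2↦1, 3↦4}  → |V|=5 |E|=2  E = 0-p->1 7-q->5
step 2: apply R2 at {0↦5, 1↦6, 2↦1, 3↦7}  → |V|=2 |E|=1  E = 0-p->1
halt: no rule applies after step 2
NF nodes: {0:A, 1:B}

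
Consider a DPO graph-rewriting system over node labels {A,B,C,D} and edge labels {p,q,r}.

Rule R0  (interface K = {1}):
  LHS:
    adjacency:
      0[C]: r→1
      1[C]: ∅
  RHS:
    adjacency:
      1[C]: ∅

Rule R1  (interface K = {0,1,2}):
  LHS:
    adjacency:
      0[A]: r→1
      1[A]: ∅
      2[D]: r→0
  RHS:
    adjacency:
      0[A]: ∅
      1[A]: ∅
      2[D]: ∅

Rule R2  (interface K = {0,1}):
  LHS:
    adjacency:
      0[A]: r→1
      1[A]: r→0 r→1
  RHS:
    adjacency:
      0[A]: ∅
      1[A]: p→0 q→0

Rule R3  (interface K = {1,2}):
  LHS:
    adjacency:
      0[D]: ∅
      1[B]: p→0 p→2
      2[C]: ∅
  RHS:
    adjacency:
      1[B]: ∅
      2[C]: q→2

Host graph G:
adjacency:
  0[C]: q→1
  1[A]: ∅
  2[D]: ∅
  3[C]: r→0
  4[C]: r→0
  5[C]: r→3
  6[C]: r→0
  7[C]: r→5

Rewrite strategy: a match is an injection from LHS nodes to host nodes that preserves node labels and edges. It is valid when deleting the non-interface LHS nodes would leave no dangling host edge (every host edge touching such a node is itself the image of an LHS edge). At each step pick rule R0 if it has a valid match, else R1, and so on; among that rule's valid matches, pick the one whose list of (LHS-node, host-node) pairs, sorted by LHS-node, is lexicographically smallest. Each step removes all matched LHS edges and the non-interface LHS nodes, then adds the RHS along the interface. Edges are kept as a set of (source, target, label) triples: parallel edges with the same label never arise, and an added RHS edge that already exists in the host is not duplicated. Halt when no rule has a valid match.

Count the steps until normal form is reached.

[0] host  ⇒  8 nodes, 6 edges  {0-q->1 3-r->0 4-r->0 5-r->3 6-r->0 7-r->5}
[1] R0 @ {0↦4, 1↦0}  ⇒  7 nodes, 5 edges  {0-q->1 3-r->0 5-r->3 6-r->0 7-r->5}
[2] R0 @ {0↦6, 1↦0}  ⇒  6 nodes, 4 edges  {0-q->1 3-r->0 5-r->3 7-r->5}
[3] R0 @ {0↦7, 1↦5}  ⇒  5 nodes, 3 edges  {0-q->1 3-r->0 5-r->3}
[4] R0 @ {0↦5, 1↦3}  ⇒  4 nodes, 2 edges  {0-q->1 3-r->0}
[5] R0 @ {0↦3, 1↦0}  ⇒  3 nodes, 1 edges  {0-q->1}
normal form: no rule applies after step 5

Answer: 5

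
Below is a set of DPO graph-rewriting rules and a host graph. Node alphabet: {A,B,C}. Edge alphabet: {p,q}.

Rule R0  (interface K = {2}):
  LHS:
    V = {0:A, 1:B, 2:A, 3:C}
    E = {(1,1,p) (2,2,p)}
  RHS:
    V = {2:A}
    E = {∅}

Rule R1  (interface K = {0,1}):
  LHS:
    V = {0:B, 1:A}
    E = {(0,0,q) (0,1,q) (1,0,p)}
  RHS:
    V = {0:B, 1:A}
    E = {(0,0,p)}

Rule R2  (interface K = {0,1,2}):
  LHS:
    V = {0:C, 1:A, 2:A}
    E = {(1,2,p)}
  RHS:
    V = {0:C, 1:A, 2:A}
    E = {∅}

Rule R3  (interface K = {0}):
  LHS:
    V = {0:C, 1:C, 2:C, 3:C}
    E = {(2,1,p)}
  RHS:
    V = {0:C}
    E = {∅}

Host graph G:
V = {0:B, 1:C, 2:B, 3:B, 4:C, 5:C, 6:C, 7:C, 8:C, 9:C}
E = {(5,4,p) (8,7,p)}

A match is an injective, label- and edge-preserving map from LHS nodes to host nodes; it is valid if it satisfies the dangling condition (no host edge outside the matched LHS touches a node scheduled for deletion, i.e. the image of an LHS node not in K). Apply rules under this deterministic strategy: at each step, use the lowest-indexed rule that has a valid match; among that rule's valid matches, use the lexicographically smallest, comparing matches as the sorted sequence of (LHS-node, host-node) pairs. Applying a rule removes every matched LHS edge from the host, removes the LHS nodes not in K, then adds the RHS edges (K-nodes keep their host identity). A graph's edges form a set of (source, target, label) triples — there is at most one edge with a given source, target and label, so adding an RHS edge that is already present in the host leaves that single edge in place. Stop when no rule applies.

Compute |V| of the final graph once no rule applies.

start.  V:10 E:2  edges: 5-p->4 8-p->7
1. fire R3 via {0↦1, 1↦4, 2↦5, 3↦6}  →  V:7 E:1  edges: 8-p->7
2. fire R3 via {0↦1, 1↦7, 2↦8, 3↦9}  →  V:4 E:0  edges: ∅
final graph: no rule applies after step 2
NF nodes: {0:B, 1:C, 2:B, 3:B}

Answer: 4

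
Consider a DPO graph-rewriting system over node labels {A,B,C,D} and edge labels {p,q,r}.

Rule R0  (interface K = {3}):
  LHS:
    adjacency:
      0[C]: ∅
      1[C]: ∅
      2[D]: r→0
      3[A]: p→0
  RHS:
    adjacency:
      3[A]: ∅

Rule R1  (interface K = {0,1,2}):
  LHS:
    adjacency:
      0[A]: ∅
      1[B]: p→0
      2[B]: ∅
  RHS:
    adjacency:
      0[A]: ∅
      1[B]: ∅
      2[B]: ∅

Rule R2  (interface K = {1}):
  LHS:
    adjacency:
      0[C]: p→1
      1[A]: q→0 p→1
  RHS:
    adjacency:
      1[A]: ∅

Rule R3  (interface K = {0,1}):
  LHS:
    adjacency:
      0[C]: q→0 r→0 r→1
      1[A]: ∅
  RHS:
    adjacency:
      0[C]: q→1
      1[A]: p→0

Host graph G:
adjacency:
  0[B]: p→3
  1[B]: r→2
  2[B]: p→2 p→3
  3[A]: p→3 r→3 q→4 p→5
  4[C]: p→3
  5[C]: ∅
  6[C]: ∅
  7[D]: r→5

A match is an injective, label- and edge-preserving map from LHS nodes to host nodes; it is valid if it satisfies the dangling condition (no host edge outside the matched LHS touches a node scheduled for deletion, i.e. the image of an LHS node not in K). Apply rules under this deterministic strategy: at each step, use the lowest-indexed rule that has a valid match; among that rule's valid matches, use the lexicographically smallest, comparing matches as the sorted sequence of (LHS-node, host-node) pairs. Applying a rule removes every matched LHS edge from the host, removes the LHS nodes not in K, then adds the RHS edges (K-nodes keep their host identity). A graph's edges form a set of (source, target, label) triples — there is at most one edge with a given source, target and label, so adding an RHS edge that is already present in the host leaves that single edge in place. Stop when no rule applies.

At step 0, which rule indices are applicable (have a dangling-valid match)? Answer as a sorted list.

R0: 1 valid match — {0↦5, 1↦6, 2↦7, 3↦3}
R1: 4 valid matches — {0↦3, 1↦0, 2↦1}, {0↦3, 1↦0, 2↦2}, {0↦3, 1↦2, 2↦0} (+1 more)
R2: 1 valid match — {0↦4, 1↦3}
R3: no valid match — LHS pattern not found

Answer: [R0,R1,R2]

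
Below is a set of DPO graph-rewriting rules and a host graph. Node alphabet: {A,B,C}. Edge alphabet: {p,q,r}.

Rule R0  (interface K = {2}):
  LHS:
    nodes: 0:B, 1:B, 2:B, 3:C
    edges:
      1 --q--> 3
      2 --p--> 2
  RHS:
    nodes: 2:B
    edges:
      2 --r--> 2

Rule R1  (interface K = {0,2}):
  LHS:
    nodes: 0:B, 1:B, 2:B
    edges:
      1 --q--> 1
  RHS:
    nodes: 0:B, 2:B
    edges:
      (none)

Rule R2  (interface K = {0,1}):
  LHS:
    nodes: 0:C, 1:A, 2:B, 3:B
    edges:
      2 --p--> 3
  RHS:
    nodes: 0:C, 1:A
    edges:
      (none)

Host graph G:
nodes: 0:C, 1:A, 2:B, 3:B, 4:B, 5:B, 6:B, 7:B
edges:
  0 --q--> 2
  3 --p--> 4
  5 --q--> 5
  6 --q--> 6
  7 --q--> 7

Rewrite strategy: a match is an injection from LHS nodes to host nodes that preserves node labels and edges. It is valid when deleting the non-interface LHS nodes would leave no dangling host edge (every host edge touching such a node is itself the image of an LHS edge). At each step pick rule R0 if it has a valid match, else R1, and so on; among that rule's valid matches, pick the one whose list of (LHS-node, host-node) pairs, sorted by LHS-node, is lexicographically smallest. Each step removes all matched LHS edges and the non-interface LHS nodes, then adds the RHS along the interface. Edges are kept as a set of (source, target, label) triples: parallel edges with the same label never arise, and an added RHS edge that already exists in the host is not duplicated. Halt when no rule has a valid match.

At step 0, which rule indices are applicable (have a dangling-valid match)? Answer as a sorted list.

R0: no valid match — LHS pattern not found
R1: 60 valid matches — {0↦2, 1↦5, 2↦3}, {0↦2, 1↦5, 2↦4}, {0↦2, 1↦5, 2↦6} (+57 more)
R2: 1 valid match — {0↦0, 1↦1, 2↦3, 3↦4}

Answer: [R1,R2]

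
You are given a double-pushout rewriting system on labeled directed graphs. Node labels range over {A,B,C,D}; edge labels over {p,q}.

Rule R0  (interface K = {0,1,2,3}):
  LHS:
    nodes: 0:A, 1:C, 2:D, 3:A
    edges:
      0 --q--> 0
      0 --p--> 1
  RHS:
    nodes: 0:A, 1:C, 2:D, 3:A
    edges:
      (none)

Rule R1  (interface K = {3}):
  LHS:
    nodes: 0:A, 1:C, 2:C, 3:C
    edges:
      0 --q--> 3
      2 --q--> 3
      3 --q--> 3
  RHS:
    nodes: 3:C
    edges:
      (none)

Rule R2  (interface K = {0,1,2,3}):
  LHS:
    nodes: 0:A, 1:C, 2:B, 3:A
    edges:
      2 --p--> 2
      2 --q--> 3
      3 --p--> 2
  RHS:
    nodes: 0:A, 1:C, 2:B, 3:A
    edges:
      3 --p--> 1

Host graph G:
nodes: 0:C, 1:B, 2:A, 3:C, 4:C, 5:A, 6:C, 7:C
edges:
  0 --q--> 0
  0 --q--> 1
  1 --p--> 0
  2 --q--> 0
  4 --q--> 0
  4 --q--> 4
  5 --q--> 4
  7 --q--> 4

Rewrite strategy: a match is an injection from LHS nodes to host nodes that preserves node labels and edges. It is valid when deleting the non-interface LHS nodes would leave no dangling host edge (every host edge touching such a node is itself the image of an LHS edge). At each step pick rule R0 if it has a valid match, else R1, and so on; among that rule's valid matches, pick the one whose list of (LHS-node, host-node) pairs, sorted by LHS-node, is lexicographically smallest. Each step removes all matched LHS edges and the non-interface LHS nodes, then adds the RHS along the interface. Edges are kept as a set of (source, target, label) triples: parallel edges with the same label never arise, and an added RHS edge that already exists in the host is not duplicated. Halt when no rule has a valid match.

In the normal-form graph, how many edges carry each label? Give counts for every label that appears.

Answer: p:1 q:1

Rewrite trace:
start.  V:8 E:8  edges: 0-q->0 0-q->1 1-p->0 2-q->0 4-q->0 4-q->4 5-q->4 7-q->4
1. fire R1 via {0↦5, 1↦3, 2↦7, 3↦4}  →  V:5 E:5  edges: 0-q->0 0-q->1 1-p->0 2-q->0 4-q->0
2. fire R1 via {0↦2, 1↦6, 2↦4, 3↦0}  →  V:2 E:2  edges: 0-q->1 1-p->0
normal form: no rule applies after step 2
NF edges: [(0, 1, 'q'), (1, 0, 'p')]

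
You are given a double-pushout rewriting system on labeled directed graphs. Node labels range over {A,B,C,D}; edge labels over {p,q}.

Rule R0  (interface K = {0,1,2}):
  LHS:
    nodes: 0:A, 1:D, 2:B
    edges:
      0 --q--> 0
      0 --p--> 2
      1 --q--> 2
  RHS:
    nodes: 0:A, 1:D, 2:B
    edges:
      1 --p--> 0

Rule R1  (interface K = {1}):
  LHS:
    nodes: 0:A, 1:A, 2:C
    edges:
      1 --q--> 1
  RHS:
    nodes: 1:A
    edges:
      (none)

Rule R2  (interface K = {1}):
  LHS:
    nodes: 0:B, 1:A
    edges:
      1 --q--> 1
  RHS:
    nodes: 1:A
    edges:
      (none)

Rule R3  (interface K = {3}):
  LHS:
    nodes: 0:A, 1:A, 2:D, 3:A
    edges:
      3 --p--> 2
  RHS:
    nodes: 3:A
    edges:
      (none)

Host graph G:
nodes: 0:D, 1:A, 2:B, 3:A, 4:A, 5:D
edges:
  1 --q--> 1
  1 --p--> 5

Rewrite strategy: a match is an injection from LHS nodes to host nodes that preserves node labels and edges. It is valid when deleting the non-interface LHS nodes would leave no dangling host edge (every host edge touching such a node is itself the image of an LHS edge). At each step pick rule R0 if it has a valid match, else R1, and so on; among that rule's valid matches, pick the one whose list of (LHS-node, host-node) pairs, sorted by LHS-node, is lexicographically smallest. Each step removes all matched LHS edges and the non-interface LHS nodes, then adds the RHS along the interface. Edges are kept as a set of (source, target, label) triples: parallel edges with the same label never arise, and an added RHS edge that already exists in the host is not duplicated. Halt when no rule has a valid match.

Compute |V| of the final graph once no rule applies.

initial: |V|=6 |E|=2  E = 1-q->1 1-p->5
step 1: apply R2 at {0↦2, 1↦1}  → |V|=5 |E|=1  E = 1-p->5
step 2: apply R3 at {0↦3, 1↦4, 2↦5, 3↦1}  → |V|=2 |E|=0  E = ∅
halt: no rule applies after step 2
NF nodes: {0:D, 1:A}

Answer: 2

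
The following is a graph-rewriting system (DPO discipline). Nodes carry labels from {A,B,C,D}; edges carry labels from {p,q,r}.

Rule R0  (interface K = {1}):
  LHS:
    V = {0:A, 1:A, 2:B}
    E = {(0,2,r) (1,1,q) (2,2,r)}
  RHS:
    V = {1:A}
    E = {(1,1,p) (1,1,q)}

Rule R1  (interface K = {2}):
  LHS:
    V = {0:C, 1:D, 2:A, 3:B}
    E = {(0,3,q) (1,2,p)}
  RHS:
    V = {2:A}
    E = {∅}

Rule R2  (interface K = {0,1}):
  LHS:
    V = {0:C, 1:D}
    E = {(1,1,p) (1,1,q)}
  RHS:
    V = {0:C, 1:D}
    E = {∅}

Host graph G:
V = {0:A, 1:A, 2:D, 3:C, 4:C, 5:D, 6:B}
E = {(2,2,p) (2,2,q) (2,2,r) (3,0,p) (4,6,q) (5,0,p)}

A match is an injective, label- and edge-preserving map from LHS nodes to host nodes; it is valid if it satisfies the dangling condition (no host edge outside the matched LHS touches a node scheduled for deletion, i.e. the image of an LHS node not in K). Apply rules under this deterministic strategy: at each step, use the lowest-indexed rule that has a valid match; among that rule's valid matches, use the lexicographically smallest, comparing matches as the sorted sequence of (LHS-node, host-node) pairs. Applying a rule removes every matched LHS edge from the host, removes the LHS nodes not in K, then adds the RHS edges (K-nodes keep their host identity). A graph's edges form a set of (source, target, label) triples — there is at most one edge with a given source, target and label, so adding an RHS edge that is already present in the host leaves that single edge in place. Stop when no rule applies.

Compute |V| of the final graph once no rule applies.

Answer: 4

Rewrite trace:
initial: |V|=7 |E|=6  E = 2-p->2 2-q->2 2-r->2 3-p->0 4-q->6 5-p->0
step 1: apply R1 at {0↦4, 1↦5, 2↦0, 3↦6}  → |V|=4 |E|=4  E = 2-p->2 2-q->2 2-r->2 3-p->0
step 2: apply R2 at {0↦3, 1↦2}  → |V|=4 |E|=2  E = 2-r->2 3-p->0
final graph: no rule applies after step 2
NF nodes: {0:A, 1:A, 2:D, 3:C}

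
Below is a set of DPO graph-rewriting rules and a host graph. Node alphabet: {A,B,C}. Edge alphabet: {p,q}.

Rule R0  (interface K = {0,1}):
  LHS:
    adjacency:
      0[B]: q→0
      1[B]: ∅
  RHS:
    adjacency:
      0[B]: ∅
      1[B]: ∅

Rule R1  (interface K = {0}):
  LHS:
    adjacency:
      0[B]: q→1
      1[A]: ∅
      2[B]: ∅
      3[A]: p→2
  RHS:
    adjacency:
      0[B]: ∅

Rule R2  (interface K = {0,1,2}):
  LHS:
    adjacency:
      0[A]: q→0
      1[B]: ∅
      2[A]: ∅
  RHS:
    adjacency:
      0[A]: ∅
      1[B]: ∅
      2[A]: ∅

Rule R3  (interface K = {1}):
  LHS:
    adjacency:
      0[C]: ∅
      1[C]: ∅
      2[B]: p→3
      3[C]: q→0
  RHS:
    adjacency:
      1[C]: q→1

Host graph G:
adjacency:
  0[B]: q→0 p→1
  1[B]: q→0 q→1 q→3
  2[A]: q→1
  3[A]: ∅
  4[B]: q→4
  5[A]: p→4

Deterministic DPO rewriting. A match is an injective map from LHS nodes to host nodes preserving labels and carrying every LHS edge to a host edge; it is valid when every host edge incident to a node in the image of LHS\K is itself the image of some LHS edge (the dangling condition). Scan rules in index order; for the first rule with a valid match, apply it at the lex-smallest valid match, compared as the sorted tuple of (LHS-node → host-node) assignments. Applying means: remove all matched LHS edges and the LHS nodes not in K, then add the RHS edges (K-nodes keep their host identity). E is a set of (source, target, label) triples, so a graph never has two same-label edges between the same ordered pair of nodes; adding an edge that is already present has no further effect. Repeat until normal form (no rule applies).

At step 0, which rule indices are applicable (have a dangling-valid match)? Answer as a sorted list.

R0: 6 valid matches — {0↦0, 1↦1}, {0↦0, 1↦4}, {0↦1, 1↦0} (+3 more)
R1: no valid match — 1 raw match, all fail dangling condition
R2: no valid match — LHS pattern not found
R3: no valid match — LHS pattern not found

Answer: [R0]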